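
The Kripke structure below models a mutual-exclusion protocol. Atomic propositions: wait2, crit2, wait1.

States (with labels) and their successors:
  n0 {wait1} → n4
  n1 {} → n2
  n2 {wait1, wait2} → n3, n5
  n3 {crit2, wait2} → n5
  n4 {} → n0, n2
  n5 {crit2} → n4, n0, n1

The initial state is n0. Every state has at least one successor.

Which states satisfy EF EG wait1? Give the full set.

none

States satisfying EG wait1: ∅.
States satisfying EF EG wait1: ∅.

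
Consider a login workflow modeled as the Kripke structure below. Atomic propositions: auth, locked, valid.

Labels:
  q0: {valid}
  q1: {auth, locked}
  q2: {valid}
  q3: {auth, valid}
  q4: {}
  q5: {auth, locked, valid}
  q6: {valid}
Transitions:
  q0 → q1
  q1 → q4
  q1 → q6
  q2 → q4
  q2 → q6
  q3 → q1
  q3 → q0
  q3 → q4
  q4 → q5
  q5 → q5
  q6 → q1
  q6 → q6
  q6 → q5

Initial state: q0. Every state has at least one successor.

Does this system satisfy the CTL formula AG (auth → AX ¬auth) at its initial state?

States satisfying auth → AX ¬auth: {q0, q1, q2, q4, q6}.
States satisfying AG (auth → AX ¬auth): ∅.
q5 is reachable from q0 and violates auth → AX ¬auth, so AG fails at q0.
q0 ∉ Sat(AG (auth → AX ¬auth)).

Violated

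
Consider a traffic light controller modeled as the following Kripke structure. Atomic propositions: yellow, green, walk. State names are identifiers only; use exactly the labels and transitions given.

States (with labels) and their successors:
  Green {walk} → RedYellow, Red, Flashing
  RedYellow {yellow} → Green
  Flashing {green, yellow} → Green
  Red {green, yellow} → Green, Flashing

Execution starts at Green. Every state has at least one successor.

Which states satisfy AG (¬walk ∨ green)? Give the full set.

States satisfying ¬walk ∨ green: {RedYellow, Flashing, Red}.
States satisfying AG (¬walk ∨ green): ∅.

none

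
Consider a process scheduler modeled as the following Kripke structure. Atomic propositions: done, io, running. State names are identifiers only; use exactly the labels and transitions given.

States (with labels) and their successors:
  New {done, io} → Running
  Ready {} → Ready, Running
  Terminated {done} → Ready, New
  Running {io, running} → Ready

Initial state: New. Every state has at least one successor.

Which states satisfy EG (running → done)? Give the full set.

States satisfying running → done: {New, Ready, Terminated}.
States satisfying EG (running → done): {Ready, Terminated}.

{Ready, Terminated}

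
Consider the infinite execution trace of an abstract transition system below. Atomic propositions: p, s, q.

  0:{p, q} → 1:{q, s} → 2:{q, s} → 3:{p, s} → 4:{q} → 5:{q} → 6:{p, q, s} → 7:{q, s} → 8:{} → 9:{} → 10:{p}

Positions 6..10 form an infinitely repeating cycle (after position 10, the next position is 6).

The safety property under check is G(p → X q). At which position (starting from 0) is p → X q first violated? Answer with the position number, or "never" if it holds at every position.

never

p → X q holds at every position 0..10, and those are all the positions the trace ever visits, so the invariant G(p → X q) is never violated.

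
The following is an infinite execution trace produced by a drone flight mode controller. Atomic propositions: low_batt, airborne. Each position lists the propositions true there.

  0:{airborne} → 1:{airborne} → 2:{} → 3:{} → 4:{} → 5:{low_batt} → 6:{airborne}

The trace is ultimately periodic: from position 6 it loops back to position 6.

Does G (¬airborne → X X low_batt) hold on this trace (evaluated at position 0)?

¬airborne → X X low_batt must hold at every position from 0 onward. It fails at position 2, so G (¬airborne → X X low_batt) is false.
Positions where ¬airborne holds: 2, 3, 4, 5.
Check X X low_batt at each: 2→fails, 3→ok, 4→fails, 5→fails.

No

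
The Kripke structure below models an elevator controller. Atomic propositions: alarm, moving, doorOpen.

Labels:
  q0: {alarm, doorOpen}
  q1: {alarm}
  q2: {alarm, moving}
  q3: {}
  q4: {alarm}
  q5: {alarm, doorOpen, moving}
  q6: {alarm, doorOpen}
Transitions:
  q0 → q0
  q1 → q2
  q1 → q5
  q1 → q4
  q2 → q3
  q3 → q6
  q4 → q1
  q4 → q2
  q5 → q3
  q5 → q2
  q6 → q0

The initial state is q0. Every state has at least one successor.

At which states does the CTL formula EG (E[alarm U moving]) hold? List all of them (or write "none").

States satisfying E[alarm U moving]: {q1, q2, q4, q5}.
States satisfying EG (E[alarm U moving]): {q1, q4}.

{q1, q4}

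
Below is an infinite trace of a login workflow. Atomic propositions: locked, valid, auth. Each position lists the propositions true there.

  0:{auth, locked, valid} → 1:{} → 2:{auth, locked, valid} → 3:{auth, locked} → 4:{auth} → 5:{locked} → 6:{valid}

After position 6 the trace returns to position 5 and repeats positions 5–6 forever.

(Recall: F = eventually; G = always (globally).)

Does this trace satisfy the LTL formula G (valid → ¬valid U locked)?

No

valid → ¬valid U locked must hold at every position from 0 onward. It fails at position 6, so G (valid → ¬valid U locked) is false.
Positions where valid holds: 0, 2, 6.
Check ¬valid U locked at each: 0→ok, 2→ok, 6→fails.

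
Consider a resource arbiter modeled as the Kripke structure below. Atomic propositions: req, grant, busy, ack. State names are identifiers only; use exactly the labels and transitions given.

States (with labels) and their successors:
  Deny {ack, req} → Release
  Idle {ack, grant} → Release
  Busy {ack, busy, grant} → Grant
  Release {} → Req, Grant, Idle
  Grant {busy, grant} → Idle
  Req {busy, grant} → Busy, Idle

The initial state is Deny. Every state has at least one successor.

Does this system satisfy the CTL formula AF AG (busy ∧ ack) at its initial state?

Violated

States satisfying AG (busy ∧ ack): ∅.
States satisfying AF AG (busy ∧ ack): ∅.
There is a path from Deny along which AG (busy ∧ ack) never holds.
Deny ∉ Sat(AF AG (busy ∧ ack)).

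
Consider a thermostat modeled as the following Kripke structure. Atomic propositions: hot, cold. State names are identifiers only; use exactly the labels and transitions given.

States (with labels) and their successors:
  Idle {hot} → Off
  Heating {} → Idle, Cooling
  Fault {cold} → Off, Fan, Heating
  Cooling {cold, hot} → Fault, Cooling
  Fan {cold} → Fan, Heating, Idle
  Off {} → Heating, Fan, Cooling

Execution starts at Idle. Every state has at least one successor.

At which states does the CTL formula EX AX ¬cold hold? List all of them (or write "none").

{Heating, Fan}

States satisfying AX ¬cold: {Idle}.
States satisfying EX AX ¬cold: {Heating, Fan}.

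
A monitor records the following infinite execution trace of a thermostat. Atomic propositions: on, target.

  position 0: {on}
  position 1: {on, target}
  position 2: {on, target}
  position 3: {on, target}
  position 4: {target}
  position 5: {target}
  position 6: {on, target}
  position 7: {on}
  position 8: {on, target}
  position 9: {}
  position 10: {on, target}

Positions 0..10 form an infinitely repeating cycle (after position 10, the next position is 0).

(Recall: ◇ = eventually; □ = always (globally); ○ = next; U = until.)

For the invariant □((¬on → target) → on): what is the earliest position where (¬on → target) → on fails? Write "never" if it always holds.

4

Check (¬on → target) → on at each position in order: 0 ✓, 1 ✓, 2 ✓, 3 ✓.
At position 4 the labels are {target}, so (¬on → target) → on is false there. This is the first violation.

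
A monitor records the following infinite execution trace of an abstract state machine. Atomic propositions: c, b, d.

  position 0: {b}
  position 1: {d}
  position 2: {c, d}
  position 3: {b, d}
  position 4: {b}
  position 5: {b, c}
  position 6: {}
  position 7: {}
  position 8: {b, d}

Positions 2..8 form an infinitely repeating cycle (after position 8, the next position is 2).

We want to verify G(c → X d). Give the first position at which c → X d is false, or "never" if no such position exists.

5

Check c → X d at each position in order: 0 ✓, 1 ✓, 2 ✓, 3 ✓, 4 ✓.
At position 5 the labels are {b, c} and the next position 6 has {}, so c → X d is false there. This is the first violation.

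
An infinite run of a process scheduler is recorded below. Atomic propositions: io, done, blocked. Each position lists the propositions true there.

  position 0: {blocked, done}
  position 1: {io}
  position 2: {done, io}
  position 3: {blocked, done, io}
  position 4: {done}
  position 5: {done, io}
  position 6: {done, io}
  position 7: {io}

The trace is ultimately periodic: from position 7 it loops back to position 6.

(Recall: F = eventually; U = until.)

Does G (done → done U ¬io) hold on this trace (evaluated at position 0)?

done → done U ¬io must hold at every position from 0 onward. It fails at position 5, so G (done → done U ¬io) is false.
Positions where done holds: 0, 2, 3, 4, 5, 6.
Check done U ¬io at each: 0→ok, 2→ok, 3→ok, 4→ok, 5→fails, 6→fails.

Violated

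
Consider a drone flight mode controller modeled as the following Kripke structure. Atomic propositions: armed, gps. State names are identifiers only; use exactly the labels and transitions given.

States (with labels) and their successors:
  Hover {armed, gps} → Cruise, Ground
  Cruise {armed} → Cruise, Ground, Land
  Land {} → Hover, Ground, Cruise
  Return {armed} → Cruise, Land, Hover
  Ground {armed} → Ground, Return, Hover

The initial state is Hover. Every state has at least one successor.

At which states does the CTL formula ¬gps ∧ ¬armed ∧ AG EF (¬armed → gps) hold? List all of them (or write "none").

{Land}

States satisfying ¬gps: {Cruise, Land, Return, Ground}.
States satisfying ¬armed: {Land}.
States satisfying ¬gps ∧ ¬armed: {Land}.
States satisfying EF (¬armed → gps): {Hover, Cruise, Land, Return, Ground}.
States satisfying AG EF (¬armed → gps): {Hover, Cruise, Land, Return, Ground}.
States satisfying ¬gps ∧ ¬armed ∧ AG EF (¬armed → gps): {Land}.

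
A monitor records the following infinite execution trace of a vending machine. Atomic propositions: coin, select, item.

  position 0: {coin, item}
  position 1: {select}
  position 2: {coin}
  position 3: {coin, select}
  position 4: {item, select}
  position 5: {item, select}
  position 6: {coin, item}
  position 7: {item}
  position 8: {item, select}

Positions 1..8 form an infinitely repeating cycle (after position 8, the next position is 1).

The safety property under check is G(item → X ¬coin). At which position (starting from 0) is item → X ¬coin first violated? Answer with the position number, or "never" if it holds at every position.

5

Check item → X ¬coin at each position in order: 0 ✓, 1 ✓, 2 ✓, 3 ✓, 4 ✓.
At position 5 the labels are {item, select} and the next position 6 has {coin, item}, so item → X ¬coin is false there. This is the first violation.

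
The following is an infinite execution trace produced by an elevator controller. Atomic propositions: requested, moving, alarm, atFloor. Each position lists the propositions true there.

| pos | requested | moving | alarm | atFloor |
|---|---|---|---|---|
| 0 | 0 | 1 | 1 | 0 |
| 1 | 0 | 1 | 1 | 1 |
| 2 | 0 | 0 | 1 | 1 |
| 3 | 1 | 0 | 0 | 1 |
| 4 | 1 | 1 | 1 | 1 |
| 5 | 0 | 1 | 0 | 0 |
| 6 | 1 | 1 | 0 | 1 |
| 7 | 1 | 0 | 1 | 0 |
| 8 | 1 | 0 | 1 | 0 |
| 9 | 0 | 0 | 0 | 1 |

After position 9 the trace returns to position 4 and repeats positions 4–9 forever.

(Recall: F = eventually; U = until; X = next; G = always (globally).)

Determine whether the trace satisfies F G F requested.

Yes

G F requested holds at position 0, which is reachable from 0, so F G F requested holds.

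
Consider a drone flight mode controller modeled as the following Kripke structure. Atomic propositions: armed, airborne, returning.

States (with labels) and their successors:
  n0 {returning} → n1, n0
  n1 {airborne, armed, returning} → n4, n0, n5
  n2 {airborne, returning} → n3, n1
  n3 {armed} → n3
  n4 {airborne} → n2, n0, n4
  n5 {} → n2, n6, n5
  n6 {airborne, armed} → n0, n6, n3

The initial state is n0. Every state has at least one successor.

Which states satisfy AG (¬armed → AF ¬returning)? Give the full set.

{n3}

States satisfying ¬armed → AF ¬returning: {n1, n3, n4, n5, n6}.
States satisfying AG (¬armed → AF ¬returning): {n3}.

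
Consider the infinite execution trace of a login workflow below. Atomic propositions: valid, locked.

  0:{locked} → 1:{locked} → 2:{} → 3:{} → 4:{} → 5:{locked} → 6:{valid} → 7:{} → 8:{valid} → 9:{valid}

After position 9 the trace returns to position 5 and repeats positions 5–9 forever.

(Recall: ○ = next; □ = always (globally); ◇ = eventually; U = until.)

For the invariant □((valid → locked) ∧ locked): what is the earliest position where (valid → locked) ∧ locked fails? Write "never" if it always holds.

Check (valid → locked) ∧ locked at each position in order: 0 ✓, 1 ✓.
At position 2 the labels are {}, so (valid → locked) ∧ locked is false there. This is the first violation.

2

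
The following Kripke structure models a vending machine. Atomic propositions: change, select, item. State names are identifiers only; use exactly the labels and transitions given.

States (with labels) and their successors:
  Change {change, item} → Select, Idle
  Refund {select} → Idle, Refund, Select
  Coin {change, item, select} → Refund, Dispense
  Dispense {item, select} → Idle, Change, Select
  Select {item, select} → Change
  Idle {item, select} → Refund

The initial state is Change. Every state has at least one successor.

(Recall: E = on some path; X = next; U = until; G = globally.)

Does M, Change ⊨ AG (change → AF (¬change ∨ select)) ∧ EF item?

States satisfying change → AF (¬change ∨ select): {Change, Refund, Coin, Dispense, Select, Idle}.
States satisfying AG (change → AF (¬change ∨ select)): {Change, Refund, Coin, Dispense, Select, Idle}.
States satisfying item: {Change, Coin, Dispense, Select, Idle}.
States satisfying EF item: {Change, Refund, Coin, Dispense, Select, Idle}.
States satisfying AG (change → AF (¬change ∨ select)) ∧ EF item: {Change, Refund, Coin, Dispense, Select, Idle}.
Change ∈ Sat(AG (change → AF (¬change ∨ select)) ∧ EF item).

Satisfied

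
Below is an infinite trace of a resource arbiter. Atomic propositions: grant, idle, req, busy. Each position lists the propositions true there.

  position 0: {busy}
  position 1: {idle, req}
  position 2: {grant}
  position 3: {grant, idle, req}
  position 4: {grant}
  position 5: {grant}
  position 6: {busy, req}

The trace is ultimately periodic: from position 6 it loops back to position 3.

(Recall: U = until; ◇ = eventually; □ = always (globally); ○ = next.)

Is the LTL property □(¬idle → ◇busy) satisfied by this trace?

Yes

¬idle → ◇busy holds at every position 0..6, and those are all positions ever visited, so □(¬idle → ◇busy) holds.
Positions where ¬idle holds: 0, 2, 4, 5, 6.
Check ◇busy at each: 0→ok, 2→ok, 4→ok, 5→ok, 6→ok.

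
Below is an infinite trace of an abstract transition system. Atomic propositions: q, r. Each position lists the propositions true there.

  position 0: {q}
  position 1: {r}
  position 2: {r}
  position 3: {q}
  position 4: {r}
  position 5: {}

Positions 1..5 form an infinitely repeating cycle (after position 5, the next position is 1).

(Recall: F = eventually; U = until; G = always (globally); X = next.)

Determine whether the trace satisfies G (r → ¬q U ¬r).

Holds

r → ¬q U ¬r holds at every position 0..5, and those are all positions ever visited, so G (r → ¬q U ¬r) holds.
Positions where r holds: 1, 2, 4.
Check ¬q U ¬r at each: 1→ok, 2→ok, 4→ok.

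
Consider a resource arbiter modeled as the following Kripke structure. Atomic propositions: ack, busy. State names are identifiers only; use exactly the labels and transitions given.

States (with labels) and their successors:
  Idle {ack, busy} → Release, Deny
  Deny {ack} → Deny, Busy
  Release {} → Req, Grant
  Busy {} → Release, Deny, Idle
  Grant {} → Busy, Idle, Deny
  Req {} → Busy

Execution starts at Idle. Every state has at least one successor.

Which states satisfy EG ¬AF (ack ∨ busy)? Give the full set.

States satisfying ¬AF (ack ∨ busy): {Release, Busy, Grant, Req}.
States satisfying EG ¬AF (ack ∨ busy): {Release, Busy, Grant, Req}.

{Release, Busy, Grant, Req}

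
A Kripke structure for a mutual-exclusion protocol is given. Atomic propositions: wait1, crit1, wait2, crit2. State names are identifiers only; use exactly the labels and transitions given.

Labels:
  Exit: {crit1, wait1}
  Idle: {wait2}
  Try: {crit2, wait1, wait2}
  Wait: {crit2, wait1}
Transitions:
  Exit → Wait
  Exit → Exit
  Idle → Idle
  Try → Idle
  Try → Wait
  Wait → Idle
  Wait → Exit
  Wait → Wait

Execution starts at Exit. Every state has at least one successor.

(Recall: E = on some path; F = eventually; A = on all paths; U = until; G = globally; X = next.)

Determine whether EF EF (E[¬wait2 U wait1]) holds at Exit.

States satisfying EF (E[¬wait2 U wait1]): {Exit, Try, Wait}.
States satisfying EF EF (E[¬wait2 U wait1]): {Exit, Try, Wait}.
Some path from Exit reaches a state where EF (E[¬wait2 U wait1]) holds.
Exit ∈ Sat(EF EF (E[¬wait2 U wait1])).

Yes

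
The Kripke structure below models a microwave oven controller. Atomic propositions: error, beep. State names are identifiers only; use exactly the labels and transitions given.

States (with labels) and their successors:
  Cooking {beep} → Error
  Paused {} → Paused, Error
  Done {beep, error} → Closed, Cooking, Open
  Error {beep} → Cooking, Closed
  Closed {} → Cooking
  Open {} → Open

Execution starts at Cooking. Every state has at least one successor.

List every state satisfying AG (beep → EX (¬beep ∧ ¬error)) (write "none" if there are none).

{Open}

States satisfying beep → EX (¬beep ∧ ¬error): {Paused, Done, Error, Closed, Open}.
States satisfying AG (beep → EX (¬beep ∧ ¬error)): {Open}.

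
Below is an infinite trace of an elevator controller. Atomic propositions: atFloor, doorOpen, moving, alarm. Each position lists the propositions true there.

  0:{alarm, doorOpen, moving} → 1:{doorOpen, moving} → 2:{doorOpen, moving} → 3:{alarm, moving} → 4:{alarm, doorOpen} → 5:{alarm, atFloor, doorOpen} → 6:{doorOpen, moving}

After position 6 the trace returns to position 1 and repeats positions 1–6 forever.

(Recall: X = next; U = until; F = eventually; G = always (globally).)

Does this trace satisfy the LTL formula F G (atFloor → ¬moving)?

G (atFloor → ¬moving) holds at position 0, which is reachable from 0, so F G (atFloor → ¬moving) holds.

Yes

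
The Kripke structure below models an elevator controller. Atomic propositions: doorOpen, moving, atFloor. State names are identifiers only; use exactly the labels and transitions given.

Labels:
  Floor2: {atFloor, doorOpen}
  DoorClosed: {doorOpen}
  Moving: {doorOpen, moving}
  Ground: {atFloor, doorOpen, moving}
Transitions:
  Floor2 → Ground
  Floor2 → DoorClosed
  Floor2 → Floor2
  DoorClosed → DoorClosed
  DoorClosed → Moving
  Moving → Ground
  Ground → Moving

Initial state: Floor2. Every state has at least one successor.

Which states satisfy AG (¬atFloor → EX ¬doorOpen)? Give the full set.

none

States satisfying ¬atFloor → EX ¬doorOpen: {Floor2, Ground}.
States satisfying AG (¬atFloor → EX ¬doorOpen): ∅.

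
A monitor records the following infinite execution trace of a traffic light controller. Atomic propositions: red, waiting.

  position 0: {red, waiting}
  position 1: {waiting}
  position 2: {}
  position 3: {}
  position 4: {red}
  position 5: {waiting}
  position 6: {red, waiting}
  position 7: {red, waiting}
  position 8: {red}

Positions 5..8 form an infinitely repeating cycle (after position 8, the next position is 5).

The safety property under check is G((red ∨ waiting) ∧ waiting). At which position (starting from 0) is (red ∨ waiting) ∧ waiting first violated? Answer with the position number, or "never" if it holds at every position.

Check (red ∨ waiting) ∧ waiting at each position in order: 0 ✓, 1 ✓.
At position 2 the labels are {}, so (red ∨ waiting) ∧ waiting is false there. This is the first violation.

2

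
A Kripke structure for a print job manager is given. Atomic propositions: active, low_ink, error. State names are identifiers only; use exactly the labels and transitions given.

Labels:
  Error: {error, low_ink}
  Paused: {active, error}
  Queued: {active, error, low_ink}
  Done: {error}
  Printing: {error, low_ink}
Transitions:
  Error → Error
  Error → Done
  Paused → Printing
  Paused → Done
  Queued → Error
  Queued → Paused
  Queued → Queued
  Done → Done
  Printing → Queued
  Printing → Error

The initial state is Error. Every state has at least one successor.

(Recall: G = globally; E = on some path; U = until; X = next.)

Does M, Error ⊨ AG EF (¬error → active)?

Holds

States satisfying EF (¬error → active): {Error, Paused, Queued, Done, Printing}.
States satisfying AG EF (¬error → active): {Error, Paused, Queued, Done, Printing}.
Every state reachable from Error satisfies EF (¬error → active).
Error ∈ Sat(AG EF (¬error → active)).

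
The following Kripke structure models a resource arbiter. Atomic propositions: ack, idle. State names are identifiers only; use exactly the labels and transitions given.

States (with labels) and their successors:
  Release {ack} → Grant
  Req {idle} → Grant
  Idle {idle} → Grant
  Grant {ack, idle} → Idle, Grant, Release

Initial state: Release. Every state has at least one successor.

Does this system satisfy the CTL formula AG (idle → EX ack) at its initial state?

States satisfying idle → EX ack: {Release, Req, Idle, Grant}.
States satisfying AG (idle → EX ack): {Release, Req, Idle, Grant}.
Every state reachable from Release satisfies idle → EX ack.
Release ∈ Sat(AG (idle → EX ack)).

Holds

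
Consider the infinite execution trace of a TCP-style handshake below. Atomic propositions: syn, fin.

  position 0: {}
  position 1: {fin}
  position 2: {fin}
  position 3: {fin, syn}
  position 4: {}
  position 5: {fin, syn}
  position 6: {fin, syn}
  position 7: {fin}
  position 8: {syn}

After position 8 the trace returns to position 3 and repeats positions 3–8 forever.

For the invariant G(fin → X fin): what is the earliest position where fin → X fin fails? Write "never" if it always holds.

Check fin → X fin at each position in order: 0 ✓, 1 ✓, 2 ✓.
At position 3 the labels are {fin, syn} and the next position 4 has {}, so fin → X fin is false there. This is the first violation.

3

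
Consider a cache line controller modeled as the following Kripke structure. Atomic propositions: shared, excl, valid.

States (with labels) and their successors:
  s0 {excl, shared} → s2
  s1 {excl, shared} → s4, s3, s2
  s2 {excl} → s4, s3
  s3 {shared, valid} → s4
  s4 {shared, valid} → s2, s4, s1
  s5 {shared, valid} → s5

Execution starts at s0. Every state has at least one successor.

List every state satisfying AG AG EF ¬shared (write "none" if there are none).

{s0, s1, s2, s3, s4}

States satisfying AG EF ¬shared: {s0, s1, s2, s3, s4}.
States satisfying AG AG EF ¬shared: {s0, s1, s2, s3, s4}.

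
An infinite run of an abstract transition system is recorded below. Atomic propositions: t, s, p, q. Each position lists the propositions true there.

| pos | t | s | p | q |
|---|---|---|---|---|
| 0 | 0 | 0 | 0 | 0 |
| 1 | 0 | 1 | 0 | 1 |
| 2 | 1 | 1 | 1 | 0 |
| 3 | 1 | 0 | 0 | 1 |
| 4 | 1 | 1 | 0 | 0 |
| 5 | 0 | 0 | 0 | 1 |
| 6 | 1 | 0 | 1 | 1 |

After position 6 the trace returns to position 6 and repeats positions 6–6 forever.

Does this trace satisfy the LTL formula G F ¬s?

F ¬s holds at every position 0..6, and those are all positions ever visited, so G F ¬s holds.

Satisfied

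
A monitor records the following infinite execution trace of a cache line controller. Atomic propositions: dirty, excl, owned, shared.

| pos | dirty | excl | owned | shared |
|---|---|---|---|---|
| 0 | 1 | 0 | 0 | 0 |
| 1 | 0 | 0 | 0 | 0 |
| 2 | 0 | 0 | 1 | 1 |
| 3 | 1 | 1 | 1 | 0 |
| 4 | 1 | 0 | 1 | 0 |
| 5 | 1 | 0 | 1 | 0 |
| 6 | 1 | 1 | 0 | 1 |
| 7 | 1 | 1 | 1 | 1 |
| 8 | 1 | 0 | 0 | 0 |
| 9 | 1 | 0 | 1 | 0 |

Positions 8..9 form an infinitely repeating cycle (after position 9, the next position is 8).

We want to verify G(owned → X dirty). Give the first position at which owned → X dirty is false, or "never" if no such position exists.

never

owned → X dirty holds at every position 0..9, and those are all the positions the trace ever visits, so the invariant G(owned → X dirty) is never violated.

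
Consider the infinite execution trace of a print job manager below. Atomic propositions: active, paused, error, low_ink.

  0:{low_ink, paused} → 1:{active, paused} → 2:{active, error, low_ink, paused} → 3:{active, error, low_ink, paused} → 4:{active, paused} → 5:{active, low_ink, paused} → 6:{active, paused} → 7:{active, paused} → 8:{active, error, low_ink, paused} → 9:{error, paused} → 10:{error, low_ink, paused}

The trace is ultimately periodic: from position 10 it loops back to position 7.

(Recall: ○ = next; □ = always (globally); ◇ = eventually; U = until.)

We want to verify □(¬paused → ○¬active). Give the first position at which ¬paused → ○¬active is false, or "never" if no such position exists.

¬paused → ○¬active holds at every position 0..10, and those are all the positions the trace ever visits, so the invariant □(¬paused → ○¬active) is never violated.

never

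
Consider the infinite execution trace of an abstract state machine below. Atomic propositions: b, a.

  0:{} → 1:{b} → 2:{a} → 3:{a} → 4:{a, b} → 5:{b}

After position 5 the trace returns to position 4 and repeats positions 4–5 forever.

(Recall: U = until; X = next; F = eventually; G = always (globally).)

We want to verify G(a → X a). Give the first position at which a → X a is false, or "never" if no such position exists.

Check a → X a at each position in order: 0 ✓, 1 ✓, 2 ✓, 3 ✓.
At position 4 the labels are {a, b} and the next position 5 has {b}, so a → X a is false there. This is the first violation.

4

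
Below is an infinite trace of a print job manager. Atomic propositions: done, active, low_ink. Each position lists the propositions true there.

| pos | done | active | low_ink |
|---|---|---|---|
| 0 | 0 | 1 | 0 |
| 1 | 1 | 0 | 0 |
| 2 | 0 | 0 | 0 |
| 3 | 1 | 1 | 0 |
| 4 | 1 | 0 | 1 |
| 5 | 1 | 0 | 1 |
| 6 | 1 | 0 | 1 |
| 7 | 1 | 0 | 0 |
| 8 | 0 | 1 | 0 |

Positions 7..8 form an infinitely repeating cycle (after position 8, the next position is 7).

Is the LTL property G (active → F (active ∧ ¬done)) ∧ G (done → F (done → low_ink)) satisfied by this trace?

Holds

active → F (active ∧ ¬done) holds at every position 0..8, and those are all positions ever visited, so G (active → F (active ∧ ¬done)) holds.
Positions where active holds: 0, 3, 8.
Check F (active ∧ ¬done) at each: 0→ok, 3→ok, 8→ok.
done → F (done → low_ink) holds at every position 0..8, and those are all positions ever visited, so G (done → F (done → low_ink)) holds.
Positions where done holds: 1, 3, 4, 5, 6, 7.
Check F (done → low_ink) at each: 1→ok, 3→ok, 4→ok, 5→ok, 6→ok, 7→ok.
At position 0: G (active → F (active ∧ ¬done)) is true; G (done → F (done → low_ink)) is true; so G (active → F (active ∧ ¬done)) ∧ G (done → F (done → low_ink)) is true.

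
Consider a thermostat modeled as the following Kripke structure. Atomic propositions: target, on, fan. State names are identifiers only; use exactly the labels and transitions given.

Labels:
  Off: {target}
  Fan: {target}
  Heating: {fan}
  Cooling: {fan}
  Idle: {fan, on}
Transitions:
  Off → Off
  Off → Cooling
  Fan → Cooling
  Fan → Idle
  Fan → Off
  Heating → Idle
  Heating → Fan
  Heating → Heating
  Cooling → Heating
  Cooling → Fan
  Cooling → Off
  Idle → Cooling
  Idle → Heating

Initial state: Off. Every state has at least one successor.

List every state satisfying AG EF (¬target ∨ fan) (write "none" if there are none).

States satisfying EF (¬target ∨ fan): {Off, Fan, Heating, Cooling, Idle}.
States satisfying AG EF (¬target ∨ fan): {Off, Fan, Heating, Cooling, Idle}.

{Off, Fan, Heating, Cooling, Idle}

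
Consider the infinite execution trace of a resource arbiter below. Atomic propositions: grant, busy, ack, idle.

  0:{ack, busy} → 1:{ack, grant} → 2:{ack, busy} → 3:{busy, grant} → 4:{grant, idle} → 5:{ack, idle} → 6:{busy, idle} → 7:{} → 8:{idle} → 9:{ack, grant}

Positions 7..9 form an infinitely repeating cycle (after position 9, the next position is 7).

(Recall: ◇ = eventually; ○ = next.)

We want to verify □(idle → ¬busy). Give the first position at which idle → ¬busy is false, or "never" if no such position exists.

6

Check idle → ¬busy at each position in order: 0 ✓, 1 ✓, 2 ✓, 3 ✓, 4 ✓, 5 ✓.
At position 6 the labels are {busy, idle}, so idle → ¬busy is false there. This is the first violation.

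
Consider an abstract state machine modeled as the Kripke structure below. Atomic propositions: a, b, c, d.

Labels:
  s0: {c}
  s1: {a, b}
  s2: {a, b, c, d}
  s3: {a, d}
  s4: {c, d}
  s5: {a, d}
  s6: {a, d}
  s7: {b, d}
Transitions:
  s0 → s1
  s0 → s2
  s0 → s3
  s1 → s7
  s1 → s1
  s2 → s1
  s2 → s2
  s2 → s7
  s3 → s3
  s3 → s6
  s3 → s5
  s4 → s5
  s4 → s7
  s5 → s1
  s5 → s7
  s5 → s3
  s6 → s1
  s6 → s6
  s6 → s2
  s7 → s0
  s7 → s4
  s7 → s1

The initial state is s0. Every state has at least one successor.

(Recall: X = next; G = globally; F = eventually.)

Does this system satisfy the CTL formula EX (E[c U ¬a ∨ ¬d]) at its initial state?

Yes

States satisfying E[c U ¬a ∨ ¬d]: {s0, s1, s2, s4, s7}.
States satisfying EX (E[c U ¬a ∨ ¬d]): {s0, s1, s2, s4, s5, s6, s7}.
s0 ∈ Sat(EX (E[c U ¬a ∨ ¬d])).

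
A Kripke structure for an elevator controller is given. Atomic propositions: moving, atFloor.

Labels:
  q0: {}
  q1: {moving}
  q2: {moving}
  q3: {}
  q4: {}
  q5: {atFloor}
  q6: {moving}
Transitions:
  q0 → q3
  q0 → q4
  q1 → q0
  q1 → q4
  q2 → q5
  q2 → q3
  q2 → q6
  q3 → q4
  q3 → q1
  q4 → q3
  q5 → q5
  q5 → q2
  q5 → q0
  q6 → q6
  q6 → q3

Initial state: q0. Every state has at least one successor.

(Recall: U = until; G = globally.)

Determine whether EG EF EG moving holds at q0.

States satisfying EF EG moving: {q2, q5, q6}.
States satisfying EG EF EG moving: {q2, q5, q6}.
No suitable path/successor from q0 witnesses the formula.
q0 ∉ Sat(EG EF EG moving).

No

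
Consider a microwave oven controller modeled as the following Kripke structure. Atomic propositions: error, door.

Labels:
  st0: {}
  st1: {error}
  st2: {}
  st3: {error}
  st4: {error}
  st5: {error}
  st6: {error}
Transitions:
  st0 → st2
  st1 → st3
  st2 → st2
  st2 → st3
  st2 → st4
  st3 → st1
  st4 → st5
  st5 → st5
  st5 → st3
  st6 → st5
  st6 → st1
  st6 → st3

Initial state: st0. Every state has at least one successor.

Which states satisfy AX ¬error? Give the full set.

States satisfying ¬error: {st0, st2}.
States satisfying AX ¬error: {st0}.

{st0}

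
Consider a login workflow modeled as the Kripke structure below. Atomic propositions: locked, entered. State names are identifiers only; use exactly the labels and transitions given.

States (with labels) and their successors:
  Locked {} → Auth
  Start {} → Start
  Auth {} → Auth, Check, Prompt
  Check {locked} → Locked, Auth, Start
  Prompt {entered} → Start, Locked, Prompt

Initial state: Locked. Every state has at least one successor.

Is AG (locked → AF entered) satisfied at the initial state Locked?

States satisfying locked → AF entered: {Locked, Start, Auth, Prompt}.
States satisfying AG (locked → AF entered): {Start}.
Check is reachable from Locked and violates locked → AF entered, so AG fails at Locked.
Locked ∉ Sat(AG (locked → AF entered)).

No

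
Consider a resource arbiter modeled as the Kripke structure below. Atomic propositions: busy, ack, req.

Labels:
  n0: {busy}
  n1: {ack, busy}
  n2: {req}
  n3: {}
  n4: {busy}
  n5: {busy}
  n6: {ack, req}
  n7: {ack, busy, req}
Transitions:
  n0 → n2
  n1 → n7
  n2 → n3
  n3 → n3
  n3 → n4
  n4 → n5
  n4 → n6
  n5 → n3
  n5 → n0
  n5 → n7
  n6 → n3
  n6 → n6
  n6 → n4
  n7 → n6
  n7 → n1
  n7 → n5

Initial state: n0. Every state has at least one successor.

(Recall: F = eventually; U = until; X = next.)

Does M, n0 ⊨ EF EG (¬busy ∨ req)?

Yes

States satisfying EG (¬busy ∨ req): {n2, n3, n6, n7}.
States satisfying EF EG (¬busy ∨ req): {n0, n1, n2, n3, n4, n5, n6, n7}.
Some path from n0 reaches a state where EG (¬busy ∨ req) holds.
n0 ∈ Sat(EF EG (¬busy ∨ req)).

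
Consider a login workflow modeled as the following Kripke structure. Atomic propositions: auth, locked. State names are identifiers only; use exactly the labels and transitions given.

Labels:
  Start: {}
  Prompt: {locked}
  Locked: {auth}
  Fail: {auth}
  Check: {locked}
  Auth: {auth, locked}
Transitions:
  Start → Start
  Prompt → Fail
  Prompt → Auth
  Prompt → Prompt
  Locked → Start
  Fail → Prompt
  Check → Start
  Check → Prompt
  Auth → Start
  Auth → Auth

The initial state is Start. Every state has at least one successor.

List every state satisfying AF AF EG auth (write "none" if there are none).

States satisfying AF EG auth: {Auth}.
States satisfying AF AF EG auth: {Auth}.

{Auth}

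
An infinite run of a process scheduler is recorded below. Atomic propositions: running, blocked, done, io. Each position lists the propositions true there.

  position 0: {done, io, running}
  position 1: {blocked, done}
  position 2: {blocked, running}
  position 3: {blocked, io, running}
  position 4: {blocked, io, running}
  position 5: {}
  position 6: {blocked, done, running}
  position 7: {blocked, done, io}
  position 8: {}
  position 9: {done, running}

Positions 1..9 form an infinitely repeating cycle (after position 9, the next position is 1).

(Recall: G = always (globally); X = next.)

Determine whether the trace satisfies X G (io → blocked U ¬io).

The position after 0 is 1; G (io → blocked U ¬io) is true there.

Satisfied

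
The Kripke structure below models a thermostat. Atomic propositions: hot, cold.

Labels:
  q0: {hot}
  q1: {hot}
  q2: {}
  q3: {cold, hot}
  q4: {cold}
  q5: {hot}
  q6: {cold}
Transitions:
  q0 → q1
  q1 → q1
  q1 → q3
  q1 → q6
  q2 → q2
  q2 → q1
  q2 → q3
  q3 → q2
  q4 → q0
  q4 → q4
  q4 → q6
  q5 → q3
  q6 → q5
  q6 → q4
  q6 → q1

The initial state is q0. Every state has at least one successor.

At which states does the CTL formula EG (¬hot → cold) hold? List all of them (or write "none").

States satisfying ¬hot → cold: {q0, q1, q3, q4, q5, q6}.
States satisfying EG (¬hot → cold): {q0, q1, q4, q6}.

{q0, q1, q4, q6}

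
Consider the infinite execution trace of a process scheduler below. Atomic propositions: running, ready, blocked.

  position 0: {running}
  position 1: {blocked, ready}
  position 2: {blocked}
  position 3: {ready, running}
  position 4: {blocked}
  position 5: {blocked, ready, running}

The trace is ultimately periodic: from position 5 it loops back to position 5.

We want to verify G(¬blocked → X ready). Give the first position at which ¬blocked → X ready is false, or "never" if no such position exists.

3

Check ¬blocked → X ready at each position in order: 0 ✓, 1 ✓, 2 ✓.
At position 3 the labels are {ready, running} and the next position 4 has {blocked}, so ¬blocked → X ready is false there. This is the first violation.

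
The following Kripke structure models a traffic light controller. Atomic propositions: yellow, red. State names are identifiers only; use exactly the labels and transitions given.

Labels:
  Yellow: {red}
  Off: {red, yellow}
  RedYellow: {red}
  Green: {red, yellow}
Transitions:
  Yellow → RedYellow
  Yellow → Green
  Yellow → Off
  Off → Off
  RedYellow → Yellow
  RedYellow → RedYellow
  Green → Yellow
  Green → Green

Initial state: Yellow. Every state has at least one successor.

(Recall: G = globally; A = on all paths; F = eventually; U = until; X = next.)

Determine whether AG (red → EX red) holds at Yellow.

States satisfying red → EX red: {Yellow, Off, RedYellow, Green}.
States satisfying AG (red → EX red): {Yellow, Off, RedYellow, Green}.
Every state reachable from Yellow satisfies red → EX red.
Yellow ∈ Sat(AG (red → EX red)).

Satisfied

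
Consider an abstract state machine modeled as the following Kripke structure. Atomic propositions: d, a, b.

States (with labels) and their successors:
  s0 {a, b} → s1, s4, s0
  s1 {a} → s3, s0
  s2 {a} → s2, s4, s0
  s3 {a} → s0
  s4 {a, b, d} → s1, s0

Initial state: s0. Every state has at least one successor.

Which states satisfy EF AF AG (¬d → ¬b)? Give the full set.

none

States satisfying AF AG (¬d → ¬b): ∅.
States satisfying EF AF AG (¬d → ¬b): ∅.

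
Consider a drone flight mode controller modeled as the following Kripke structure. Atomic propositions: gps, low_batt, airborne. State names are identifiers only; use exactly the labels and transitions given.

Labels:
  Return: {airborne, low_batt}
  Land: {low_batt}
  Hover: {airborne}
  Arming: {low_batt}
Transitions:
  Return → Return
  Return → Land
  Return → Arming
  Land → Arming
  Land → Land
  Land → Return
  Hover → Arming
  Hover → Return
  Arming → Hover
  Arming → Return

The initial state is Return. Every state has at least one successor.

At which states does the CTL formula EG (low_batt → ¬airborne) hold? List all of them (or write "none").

{Land, Hover, Arming}

States satisfying low_batt → ¬airborne: {Land, Hover, Arming}.
States satisfying EG (low_batt → ¬airborne): {Land, Hover, Arming}.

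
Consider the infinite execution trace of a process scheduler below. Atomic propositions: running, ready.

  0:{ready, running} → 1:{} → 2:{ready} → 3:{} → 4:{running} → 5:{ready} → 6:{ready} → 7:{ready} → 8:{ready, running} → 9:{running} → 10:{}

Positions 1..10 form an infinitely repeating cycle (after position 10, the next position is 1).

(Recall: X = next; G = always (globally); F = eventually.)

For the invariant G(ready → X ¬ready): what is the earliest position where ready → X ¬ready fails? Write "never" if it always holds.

5

Check ready → X ¬ready at each position in order: 0 ✓, 1 ✓, 2 ✓, 3 ✓, 4 ✓.
At position 5 the labels are {ready} and the next position 6 has {ready}, so ready → X ¬ready is false there. This is the first violation.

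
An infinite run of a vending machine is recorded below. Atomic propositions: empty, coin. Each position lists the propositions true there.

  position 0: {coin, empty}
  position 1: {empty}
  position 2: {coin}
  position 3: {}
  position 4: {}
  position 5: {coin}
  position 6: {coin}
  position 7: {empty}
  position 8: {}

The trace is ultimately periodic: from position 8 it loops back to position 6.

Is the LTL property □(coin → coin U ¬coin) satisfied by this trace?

coin → coin U ¬coin holds at every position 0..8, and those are all positions ever visited, so □(coin → coin U ¬coin) holds.
Positions where coin holds: 0, 2, 5, 6.
Check coin U ¬coin at each: 0→ok, 2→ok, 5→ok, 6→ok.

Satisfied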